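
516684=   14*36906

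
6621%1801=1218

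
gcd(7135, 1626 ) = 1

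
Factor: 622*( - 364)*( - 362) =81959696=   2^4* 7^1 * 13^1*181^1 * 311^1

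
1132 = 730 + 402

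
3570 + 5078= 8648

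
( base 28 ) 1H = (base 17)2b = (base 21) 23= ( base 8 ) 55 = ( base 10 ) 45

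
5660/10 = 566 =566.00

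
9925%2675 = 1900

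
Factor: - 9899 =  - 19^1*521^1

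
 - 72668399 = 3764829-76433228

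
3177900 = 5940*535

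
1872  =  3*624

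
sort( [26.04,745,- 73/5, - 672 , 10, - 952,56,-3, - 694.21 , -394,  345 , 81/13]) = [ - 952, - 694.21, - 672, - 394 ,-73/5, - 3, 81/13,10,  26.04,56, 345,745]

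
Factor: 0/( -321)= 0 =0^1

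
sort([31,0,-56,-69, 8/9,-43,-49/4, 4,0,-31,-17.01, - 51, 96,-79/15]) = [ - 69, - 56, - 51,-43, - 31, - 17.01, - 49/4, - 79/15,0, 0,8/9, 4  ,  31, 96]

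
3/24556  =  3/24556 = 0.00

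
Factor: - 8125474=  - 2^1*7^2 * 82913^1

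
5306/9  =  589+5/9  =  589.56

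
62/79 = 62/79 = 0.78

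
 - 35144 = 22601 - 57745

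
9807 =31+9776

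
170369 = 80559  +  89810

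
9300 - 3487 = 5813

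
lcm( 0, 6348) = 0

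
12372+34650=47022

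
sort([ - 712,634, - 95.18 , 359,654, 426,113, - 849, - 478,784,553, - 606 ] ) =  [ - 849, - 712, - 606, - 478, - 95.18,113 , 359 , 426, 553,634,654 , 784]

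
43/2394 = 43/2394  =  0.02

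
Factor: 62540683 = 6271^1*9973^1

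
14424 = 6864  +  7560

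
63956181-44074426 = 19881755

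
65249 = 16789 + 48460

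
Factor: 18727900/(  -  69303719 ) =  - 2^2*5^2*137^1*1367^1 * 69303719^(-1)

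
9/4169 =9/4169 = 0.00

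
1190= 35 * 34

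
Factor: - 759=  -3^1 * 11^1* 23^1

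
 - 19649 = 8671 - 28320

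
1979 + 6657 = 8636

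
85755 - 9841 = 75914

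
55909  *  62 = 3466358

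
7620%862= 724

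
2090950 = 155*13490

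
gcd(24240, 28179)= 303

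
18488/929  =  18488/929 = 19.90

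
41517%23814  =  17703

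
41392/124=333 + 25/31 = 333.81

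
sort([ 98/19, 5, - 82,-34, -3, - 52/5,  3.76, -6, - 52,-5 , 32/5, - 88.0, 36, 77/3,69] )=[ - 88.0, - 82, - 52, - 34, - 52/5, - 6 , - 5, - 3, 3.76 , 5,98/19, 32/5,  77/3, 36, 69 ]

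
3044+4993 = 8037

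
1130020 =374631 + 755389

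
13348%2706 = 2524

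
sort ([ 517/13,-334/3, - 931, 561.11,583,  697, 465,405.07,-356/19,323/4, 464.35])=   [ - 931  , - 334/3, - 356/19,  517/13,  323/4, 405.07,464.35,465,561.11, 583 , 697]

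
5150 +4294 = 9444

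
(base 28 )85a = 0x1916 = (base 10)6422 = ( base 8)14426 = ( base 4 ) 1210112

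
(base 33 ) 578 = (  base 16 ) 1634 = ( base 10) 5684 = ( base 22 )BG8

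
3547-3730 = -183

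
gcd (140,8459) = 1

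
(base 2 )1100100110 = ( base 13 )4a0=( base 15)38b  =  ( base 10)806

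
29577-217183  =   - 187606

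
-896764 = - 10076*89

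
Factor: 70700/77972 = 5^2*7^1*193^(  -  1) = 175/193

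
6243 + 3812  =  10055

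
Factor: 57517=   113^1*509^1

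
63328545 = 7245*8741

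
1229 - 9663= - 8434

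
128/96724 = 32/24181=0.00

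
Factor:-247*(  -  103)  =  25441=13^1*19^1 * 103^1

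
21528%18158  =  3370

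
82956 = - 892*( - 93)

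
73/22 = 3 + 7/22  =  3.32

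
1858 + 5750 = 7608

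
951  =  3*317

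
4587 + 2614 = 7201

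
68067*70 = 4764690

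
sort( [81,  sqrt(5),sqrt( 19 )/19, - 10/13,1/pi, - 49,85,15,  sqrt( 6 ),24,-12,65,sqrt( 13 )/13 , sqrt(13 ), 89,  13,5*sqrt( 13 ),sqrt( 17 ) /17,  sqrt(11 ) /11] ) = [ - 49,- 12, - 10/13,sqrt( 19 ) /19, sqrt( 17 ) /17,sqrt(13)/13,sqrt( 11)/11,1/pi, sqrt( 5),  sqrt(6), sqrt(13 ), 13,  15 , 5*sqrt( 13 ),24,65, 81, 85,89] 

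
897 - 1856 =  - 959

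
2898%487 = 463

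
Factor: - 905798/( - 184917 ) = 2^1*3^(- 1 ) * 53^( - 1 ) * 353^1*1163^( - 1) * 1283^1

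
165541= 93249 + 72292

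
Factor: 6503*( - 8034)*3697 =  - 193150142094 =- 2^1*3^1*7^1*13^1*103^1*929^1*3697^1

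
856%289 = 278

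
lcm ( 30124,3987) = 271116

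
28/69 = 28/69 = 0.41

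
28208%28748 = 28208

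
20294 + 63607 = 83901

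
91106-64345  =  26761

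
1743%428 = 31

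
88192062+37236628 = 125428690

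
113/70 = 113/70  =  1.61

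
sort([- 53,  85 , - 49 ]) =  [ - 53, - 49, 85] 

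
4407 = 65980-61573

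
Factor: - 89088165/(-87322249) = 3^2*5^1 * 7^(- 1)* 401^1*4937^1*12474607^( - 1)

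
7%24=7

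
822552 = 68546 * 12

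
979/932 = 1 + 47/932 = 1.05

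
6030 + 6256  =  12286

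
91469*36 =3292884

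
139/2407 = 139/2407 = 0.06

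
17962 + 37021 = 54983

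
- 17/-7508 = 17/7508=0.00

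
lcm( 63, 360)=2520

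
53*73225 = 3880925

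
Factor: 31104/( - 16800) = -2^2*3^4*5^ (-2)*7^ ( - 1 ) = - 324/175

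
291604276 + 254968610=546572886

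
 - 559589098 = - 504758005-54831093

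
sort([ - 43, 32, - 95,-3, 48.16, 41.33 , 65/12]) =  [ - 95 ,-43 , - 3, 65/12, 32,41.33,48.16 ] 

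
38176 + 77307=115483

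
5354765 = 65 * 82381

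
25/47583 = 25/47583 =0.00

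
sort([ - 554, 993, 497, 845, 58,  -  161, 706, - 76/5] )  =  [ - 554 , - 161, - 76/5,  58, 497, 706, 845, 993 ]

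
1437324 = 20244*71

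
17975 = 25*719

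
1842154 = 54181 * 34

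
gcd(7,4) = 1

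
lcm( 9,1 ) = 9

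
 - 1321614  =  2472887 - 3794501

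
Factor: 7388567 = 37^1*397^1 *503^1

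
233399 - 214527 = 18872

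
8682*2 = 17364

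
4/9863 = 4/9863 = 0.00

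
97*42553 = 4127641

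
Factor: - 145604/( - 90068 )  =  409/253 =11^( - 1)*23^(-1 )*409^1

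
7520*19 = 142880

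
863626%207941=31862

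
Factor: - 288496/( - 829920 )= 2^( - 1)*3^( - 1 )*5^( - 1 )*7^(-1)*73^1 = 73/210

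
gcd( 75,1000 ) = 25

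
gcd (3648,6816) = 96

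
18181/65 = 18181/65 =279.71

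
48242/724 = 24121/362 = 66.63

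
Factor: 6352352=2^5*179^1*1109^1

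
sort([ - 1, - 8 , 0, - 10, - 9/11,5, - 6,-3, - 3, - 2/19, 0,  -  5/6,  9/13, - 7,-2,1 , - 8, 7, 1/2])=[ - 10, - 8, - 8, - 7, - 6, - 3,-3 , - 2, - 1, - 5/6,  -  9/11, - 2/19, 0, 0,1/2,9/13,  1,5,7] 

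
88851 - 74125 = 14726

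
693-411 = 282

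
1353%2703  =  1353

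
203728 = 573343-369615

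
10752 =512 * 21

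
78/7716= 13/1286 = 0.01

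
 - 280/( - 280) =1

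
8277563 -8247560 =30003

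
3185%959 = 308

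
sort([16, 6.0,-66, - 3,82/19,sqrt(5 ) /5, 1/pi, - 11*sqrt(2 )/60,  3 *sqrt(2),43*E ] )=[-66,-3, - 11*sqrt( 2 )/60, 1/pi, sqrt( 5) /5, 3*sqrt(2 ), 82/19, 6.0,16, 43*E]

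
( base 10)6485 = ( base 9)8805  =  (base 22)D8H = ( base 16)1955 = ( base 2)1100101010101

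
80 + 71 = 151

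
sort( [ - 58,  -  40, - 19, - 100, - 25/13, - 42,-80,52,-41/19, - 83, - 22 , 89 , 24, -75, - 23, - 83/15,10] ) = [ - 100, - 83, - 80, - 75, - 58, - 42,-40, - 23, - 22, - 19, - 83/15, - 41/19,  -  25/13, 10,24, 52, 89]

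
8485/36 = 8485/36 = 235.69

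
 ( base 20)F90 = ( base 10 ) 6180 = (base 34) 5BQ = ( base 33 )5M9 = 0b1100000100100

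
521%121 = 37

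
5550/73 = 5550/73 = 76.03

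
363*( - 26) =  - 9438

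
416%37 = 9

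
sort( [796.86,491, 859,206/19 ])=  [206/19,491,  796.86,  859 ] 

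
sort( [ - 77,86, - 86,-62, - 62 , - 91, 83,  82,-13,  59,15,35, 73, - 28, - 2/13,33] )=[-91, - 86, - 77,-62, - 62, - 28, - 13 , - 2/13,15,33 , 35 , 59, 73, 82 , 83,  86 ] 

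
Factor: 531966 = 2^1*3^1*88661^1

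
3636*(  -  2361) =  - 8584596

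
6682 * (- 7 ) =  - 46774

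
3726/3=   1242 = 1242.00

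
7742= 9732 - 1990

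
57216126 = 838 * 68277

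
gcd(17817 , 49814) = 1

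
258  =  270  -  12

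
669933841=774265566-104331725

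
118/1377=118/1377 = 0.09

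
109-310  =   - 201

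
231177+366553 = 597730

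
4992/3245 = 1+1747/3245 = 1.54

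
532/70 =38/5 = 7.60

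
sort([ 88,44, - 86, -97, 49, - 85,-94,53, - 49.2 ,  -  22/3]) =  [ - 97,  -  94 ,  -  86, - 85, - 49.2 , - 22/3,  44,  49, 53,88 ] 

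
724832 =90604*8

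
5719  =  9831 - 4112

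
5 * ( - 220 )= - 1100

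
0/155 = 0 =0.00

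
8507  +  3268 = 11775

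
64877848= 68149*952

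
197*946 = 186362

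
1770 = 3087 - 1317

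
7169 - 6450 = 719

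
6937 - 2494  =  4443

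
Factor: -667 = - 23^1 * 29^1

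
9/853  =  9/853=0.01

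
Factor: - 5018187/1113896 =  - 2^( - 3 )*3^1 * 7^ ( - 1 )  *31^1*19891^( - 1 )*53959^1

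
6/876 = 1/146 = 0.01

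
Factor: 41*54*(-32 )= - 70848 = - 2^6*3^3*41^1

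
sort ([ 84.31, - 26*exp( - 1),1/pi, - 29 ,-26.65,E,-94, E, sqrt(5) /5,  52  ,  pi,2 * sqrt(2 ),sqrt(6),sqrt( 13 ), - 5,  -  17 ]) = [  -  94,  -  29, - 26.65, - 17, -26* exp( - 1 ), - 5,1/pi, sqrt( 5 )/5, sqrt( 6 ),E,E,2*sqrt( 2 ),pi, sqrt(13),52, 84.31 ]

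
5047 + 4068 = 9115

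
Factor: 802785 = 3^1*5^1*109^1*491^1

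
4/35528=1/8882=0.00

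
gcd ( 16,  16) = 16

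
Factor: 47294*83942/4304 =992488237/1076 = 2^ (-2 )*13^1 * 17^1*19^1*47^2*107^1*269^(  -  1)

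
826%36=34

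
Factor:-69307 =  - 7^1 *9901^1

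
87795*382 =33537690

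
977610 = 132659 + 844951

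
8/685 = 8/685 = 0.01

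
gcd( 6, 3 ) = 3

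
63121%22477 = 18167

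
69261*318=22024998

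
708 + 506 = 1214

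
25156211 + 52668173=77824384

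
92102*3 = 276306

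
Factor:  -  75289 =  - 75289^1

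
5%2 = 1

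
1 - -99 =100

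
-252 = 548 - 800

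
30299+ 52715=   83014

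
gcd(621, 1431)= 27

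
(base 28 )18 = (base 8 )44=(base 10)36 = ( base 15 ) 26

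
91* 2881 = 262171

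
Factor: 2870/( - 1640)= - 7/4=- 2^( - 2)*7^1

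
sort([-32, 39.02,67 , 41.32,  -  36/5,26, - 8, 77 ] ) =[  -  32 ,  -  8, - 36/5 , 26,39.02, 41.32,  67, 77 ]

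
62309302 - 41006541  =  21302761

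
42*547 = 22974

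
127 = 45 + 82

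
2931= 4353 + -1422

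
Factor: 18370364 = 2^2*4592591^1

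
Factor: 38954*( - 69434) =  - 2704732036 = - 2^2*149^1*233^1 *19477^1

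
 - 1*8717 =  - 8717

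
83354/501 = 83354/501 = 166.38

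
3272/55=3272/55 = 59.49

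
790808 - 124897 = 665911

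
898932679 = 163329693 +735602986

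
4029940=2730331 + 1299609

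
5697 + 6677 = 12374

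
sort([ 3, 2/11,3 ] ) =[ 2/11,3,  3]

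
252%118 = 16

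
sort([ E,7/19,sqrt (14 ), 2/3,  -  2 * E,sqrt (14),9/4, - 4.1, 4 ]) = [ - 2*E,-4.1,7/19,2/3,9/4, E,sqrt( 14 ) , sqrt( 14), 4] 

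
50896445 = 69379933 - 18483488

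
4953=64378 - 59425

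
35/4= 35/4 = 8.75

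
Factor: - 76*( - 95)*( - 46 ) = - 2^3*5^1*19^2*23^1  =  -  332120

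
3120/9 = 346 + 2/3 = 346.67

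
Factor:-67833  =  -3^2*7537^1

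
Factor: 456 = 2^3*3^1*19^1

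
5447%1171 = 763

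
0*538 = 0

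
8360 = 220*38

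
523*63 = 32949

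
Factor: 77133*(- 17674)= - 2^1*3^1*7^1*3673^1*8837^1 = -1363248642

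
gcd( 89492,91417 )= 1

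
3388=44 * 77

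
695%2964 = 695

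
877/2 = 438 + 1/2=438.50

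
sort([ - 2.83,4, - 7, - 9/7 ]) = [ - 7, - 2.83, - 9/7, 4] 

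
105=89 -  - 16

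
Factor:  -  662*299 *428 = - 2^3*13^1*23^1*107^1 * 331^1 = -84717464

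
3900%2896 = 1004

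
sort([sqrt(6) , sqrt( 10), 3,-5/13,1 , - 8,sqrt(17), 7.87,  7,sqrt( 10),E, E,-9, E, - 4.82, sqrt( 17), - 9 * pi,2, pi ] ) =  [ - 9*pi, - 9, - 8,-4.82, - 5/13, 1,2, sqrt( 6 ), E, E, E, 3, pi, sqrt( 10 ), sqrt ( 10 ), sqrt( 17), sqrt( 17 ), 7  ,  7.87]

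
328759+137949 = 466708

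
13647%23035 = 13647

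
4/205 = 4/205  =  0.02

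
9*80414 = 723726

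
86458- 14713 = 71745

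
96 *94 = 9024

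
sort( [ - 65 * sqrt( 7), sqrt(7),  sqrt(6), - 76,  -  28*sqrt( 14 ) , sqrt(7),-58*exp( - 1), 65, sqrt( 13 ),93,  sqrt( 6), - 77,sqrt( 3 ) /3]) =[ - 65*sqrt( 7 ), - 28*sqrt(14), - 77, - 76, - 58*exp( - 1) , sqrt( 3) /3,sqrt( 6 ), sqrt (6 ), sqrt(7 ), sqrt( 7), sqrt( 13 ), 65 , 93 ] 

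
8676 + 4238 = 12914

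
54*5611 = 302994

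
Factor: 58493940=2^2 * 3^1*5^1*17^1*57347^1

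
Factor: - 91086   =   - 2^1 *3^1*17^1*19^1*47^1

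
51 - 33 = 18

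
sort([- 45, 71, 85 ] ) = [ - 45,  71,85 ] 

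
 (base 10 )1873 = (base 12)1101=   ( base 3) 2120101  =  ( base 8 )3521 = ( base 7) 5314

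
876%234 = 174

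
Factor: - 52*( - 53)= 2756 =2^2*13^1*53^1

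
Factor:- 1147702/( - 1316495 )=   2^1*5^( - 1)* 251^( - 1 )*1049^( - 1)*573851^1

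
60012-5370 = 54642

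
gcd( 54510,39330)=690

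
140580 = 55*2556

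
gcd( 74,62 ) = 2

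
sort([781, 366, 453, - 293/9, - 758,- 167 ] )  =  [ - 758,-167 , - 293/9, 366,453,781 ] 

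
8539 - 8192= 347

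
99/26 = 3 + 21/26=3.81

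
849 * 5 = 4245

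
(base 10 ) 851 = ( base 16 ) 353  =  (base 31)re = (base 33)PQ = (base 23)1E0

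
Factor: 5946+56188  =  62134 = 2^1 * 47^1*661^1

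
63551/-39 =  - 63551/39= - 1629.51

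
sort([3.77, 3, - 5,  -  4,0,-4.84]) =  [ - 5,-4.84, - 4,0,  3,3.77 ] 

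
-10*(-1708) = 17080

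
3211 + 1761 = 4972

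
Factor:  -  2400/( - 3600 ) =2^1*3^( - 1 ) = 2/3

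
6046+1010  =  7056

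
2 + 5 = 7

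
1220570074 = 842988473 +377581601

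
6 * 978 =5868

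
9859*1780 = 17549020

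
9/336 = 3/112 = 0.03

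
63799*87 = 5550513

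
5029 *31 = 155899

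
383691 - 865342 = -481651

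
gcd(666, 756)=18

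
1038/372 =2+49/62 = 2.79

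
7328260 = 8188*895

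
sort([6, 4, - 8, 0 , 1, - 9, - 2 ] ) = [- 9, - 8, - 2, 0,1, 4, 6]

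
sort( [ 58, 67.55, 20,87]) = [ 20,58,67.55,87] 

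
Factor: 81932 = 2^2*20483^1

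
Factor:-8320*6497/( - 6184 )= 2^4*5^1*13^1*73^1*89^1*773^( - 1) = 6756880/773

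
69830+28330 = 98160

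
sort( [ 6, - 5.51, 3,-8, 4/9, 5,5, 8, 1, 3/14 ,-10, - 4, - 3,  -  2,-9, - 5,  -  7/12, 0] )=[ - 10, - 9, - 8, - 5.51, - 5 ,- 4,-3,- 2,  -  7/12,0, 3/14, 4/9, 1,  3, 5, 5,6, 8 ]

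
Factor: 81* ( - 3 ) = -243 = - 3^5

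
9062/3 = 3020 + 2/3 = 3020.67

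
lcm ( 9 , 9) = 9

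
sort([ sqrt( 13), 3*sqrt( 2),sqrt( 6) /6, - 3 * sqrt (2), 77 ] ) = [ - 3*sqrt(2),sqrt( 6)/6,  sqrt( 13), 3 * sqrt(2), 77]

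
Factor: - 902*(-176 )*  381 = 2^5*3^1 * 11^2*41^1 * 127^1 = 60484512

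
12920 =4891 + 8029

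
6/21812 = 3/10906 = 0.00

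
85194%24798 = 10800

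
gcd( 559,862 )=1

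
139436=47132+92304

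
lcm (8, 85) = 680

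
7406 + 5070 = 12476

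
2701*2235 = 6036735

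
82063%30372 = 21319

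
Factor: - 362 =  - 2^1 * 181^1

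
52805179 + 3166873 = 55972052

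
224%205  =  19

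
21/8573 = 21/8573=0.00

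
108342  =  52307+56035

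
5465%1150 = 865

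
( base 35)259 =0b101001001010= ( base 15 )ba9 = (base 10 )2634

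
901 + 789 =1690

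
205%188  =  17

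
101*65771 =6642871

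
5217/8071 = 5217/8071 = 0.65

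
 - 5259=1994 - 7253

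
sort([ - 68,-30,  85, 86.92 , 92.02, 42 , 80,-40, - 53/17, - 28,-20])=[-68, - 40, - 30,- 28, - 20, - 53/17,42,80, 85, 86.92,  92.02 ]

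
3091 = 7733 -4642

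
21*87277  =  1832817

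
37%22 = 15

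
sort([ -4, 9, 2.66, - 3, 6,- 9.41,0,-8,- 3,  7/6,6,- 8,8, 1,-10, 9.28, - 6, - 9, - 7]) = [-10, - 9.41,- 9,  -  8, - 8, - 7, - 6, - 4,-3,-3, 0,1  ,  7/6, 2.66,6,6, 8, 9,9.28] 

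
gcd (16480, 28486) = 2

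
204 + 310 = 514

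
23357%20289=3068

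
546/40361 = 546/40361   =  0.01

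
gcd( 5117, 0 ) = 5117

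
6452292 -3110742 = 3341550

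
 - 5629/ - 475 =11 + 404/475 = 11.85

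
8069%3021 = 2027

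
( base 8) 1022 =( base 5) 4110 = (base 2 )1000010010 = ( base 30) HK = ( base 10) 530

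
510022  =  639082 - 129060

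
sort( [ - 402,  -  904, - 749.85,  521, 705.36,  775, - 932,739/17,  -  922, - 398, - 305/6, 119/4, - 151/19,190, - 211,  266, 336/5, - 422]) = [ - 932, - 922, - 904, - 749.85, - 422, -402  , - 398, - 211, - 305/6, - 151/19, 119/4, 739/17 , 336/5,  190,266,521  ,  705.36 , 775 ] 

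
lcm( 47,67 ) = 3149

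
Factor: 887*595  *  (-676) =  - 356769140 = - 2^2 * 5^1*7^1* 13^2*17^1 * 887^1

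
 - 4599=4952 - 9551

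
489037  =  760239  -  271202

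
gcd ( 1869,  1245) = 3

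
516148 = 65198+450950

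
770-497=273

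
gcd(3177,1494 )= 9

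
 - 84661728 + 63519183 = - 21142545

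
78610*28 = 2201080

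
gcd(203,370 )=1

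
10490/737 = 10490/737 = 14.23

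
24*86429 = 2074296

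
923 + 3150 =4073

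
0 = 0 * 6667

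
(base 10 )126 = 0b1111110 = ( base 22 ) 5G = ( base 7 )240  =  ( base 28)4E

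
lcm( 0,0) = 0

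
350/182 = 25/13 = 1.92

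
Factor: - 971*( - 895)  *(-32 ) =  - 27809440 = - 2^5 * 5^1*179^1*971^1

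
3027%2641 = 386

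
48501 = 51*951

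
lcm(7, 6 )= 42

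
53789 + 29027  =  82816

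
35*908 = 31780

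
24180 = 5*4836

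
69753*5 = 348765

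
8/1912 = 1/239= 0.00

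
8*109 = 872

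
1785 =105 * 17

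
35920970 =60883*590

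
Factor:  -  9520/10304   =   - 85/92 =-  2^( - 2 ) * 5^1*17^1 * 23^( - 1 )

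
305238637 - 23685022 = 281553615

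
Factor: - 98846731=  - 103^1*959677^1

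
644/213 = 3 +5/213= 3.02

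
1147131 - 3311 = 1143820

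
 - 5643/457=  - 5643/457 = - 12.35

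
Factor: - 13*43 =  - 559 = -13^1*43^1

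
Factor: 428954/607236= 2^(-1)  *  3^( - 1 )*7^( - 1)*139^1*1543^1*7229^( - 1) = 214477/303618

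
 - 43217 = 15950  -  59167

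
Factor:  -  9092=- 2^2 * 2273^1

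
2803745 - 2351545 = 452200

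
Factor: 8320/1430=2^6*11^( - 1) = 64/11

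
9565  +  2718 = 12283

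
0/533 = 0 = 0.00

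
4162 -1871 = 2291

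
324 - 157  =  167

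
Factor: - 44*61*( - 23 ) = 61732 = 2^2*11^1 * 23^1 * 61^1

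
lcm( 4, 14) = 28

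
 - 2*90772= -181544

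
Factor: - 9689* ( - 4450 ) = 2^1*5^2*89^1 * 9689^1 = 43116050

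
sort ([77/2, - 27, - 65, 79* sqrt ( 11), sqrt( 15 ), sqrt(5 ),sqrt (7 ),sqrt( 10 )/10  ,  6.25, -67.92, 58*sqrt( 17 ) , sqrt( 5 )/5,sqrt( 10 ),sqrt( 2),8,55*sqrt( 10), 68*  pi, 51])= [  -  67.92,  -  65, - 27, sqrt( 10) /10, sqrt( 5 ) /5, sqrt(2 ),  sqrt( 5 ),  sqrt( 7 ), sqrt( 10 ),sqrt( 15),6.25, 8,77/2,51,55* sqrt(  10 ),68*pi , 58*sqrt(17)  ,  79*sqrt( 11) ]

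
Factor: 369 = 3^2*41^1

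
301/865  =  301/865  =  0.35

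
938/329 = 2 + 40/47 = 2.85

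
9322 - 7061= 2261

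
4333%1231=640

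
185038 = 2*92519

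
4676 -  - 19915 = 24591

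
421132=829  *508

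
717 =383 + 334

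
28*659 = 18452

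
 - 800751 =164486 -965237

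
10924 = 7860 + 3064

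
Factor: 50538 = 2^1*3^1*8423^1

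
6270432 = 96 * 65317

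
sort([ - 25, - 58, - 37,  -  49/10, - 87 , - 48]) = [ - 87, - 58, - 48, - 37,-25 , - 49/10] 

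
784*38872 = 30475648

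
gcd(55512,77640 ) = 24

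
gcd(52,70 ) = 2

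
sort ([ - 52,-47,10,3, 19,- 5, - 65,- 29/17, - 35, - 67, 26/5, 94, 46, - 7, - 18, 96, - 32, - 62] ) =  [ - 67, - 65, -62 , - 52,  -  47,- 35, - 32, - 18, - 7,  -  5,  -  29/17, 3 , 26/5, 10, 19,  46, 94, 96]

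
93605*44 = 4118620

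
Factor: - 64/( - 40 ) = 2^3*5^( - 1 ) = 8/5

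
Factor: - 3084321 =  - 3^1*1028107^1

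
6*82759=496554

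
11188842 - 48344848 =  - 37156006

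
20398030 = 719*28370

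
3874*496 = 1921504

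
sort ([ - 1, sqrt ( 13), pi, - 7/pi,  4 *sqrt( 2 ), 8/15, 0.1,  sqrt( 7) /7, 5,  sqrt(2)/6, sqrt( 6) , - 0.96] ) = [ - 7/pi, - 1,-0.96, 0.1,sqrt( 2)/6,  sqrt( 7 ) /7,8/15, sqrt( 6),pi, sqrt( 13), 5, 4*sqrt( 2 )] 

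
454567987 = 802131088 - 347563101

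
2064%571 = 351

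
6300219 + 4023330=10323549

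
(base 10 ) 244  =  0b11110100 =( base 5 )1434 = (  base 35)6Y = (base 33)7d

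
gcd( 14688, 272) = 272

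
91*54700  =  4977700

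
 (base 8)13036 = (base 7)22336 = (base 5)140122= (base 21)CHD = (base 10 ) 5662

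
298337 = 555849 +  - 257512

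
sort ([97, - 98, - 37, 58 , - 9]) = [ - 98,  -  37,-9, 58,97]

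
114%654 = 114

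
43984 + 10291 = 54275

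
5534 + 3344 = 8878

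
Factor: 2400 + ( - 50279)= - 47879= - 13^1*29^1*127^1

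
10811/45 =10811/45 = 240.24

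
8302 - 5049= 3253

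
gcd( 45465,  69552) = 21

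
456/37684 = 114/9421 = 0.01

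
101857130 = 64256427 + 37600703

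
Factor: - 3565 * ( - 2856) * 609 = 6200618760 = 2^3 *3^2*5^1 * 7^2*17^1*23^1* 29^1 * 31^1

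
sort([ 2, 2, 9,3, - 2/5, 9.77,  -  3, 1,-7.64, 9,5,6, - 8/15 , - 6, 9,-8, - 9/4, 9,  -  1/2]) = [ - 8, - 7.64, - 6,-3, - 9/4, - 8/15, - 1/2, - 2/5 , 1, 2, 2, 3, 5,  6, 9, 9,9, 9, 9.77]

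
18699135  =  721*25935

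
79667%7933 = 337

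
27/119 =27/119  =  0.23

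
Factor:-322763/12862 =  -2^(-1) *7^3*59^( - 1)*109^(- 1 )*941^1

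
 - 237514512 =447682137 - 685196649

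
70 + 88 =158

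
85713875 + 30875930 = 116589805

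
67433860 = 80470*838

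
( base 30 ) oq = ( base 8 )1352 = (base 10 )746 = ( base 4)23222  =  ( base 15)34b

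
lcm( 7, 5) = 35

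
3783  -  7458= -3675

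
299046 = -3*(  -  99682 )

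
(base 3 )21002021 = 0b1010000101100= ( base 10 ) 5164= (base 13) 2473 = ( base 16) 142c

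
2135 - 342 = 1793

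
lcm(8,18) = 72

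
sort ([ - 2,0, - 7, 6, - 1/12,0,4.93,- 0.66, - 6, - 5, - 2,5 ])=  [-7, - 6, - 5, - 2, - 2, - 0.66, - 1/12,  0,  0, 4.93, 5 , 6]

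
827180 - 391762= 435418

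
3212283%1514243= 183797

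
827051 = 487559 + 339492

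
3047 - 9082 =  - 6035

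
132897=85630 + 47267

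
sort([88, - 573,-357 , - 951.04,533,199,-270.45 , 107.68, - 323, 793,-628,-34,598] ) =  [ - 951.04,- 628, - 573,  -  357,- 323, - 270.45,-34,88,107.68,199,533,598,793 ]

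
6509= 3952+2557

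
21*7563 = 158823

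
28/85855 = 4/12265 = 0.00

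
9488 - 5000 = 4488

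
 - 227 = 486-713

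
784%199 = 187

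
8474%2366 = 1376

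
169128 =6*28188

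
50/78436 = 25/39218 = 0.00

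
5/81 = 5/81 = 0.06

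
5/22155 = 1/4431  =  0.00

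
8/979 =8/979 = 0.01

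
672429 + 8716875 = 9389304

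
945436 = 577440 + 367996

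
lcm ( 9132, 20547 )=82188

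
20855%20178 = 677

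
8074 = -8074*( - 1 )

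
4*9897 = 39588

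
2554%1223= 108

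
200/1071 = 200/1071 = 0.19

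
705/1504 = 15/32 =0.47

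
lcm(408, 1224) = 1224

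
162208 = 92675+69533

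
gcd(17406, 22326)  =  6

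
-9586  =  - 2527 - 7059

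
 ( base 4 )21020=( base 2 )1001001000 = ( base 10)584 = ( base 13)35c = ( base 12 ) 408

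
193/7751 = 193/7751 = 0.02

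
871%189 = 115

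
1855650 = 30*61855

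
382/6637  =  382/6637 = 0.06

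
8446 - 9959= - 1513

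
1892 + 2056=3948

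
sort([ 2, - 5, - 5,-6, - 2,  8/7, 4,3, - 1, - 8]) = [ -8, - 6, - 5,-5, - 2,-1 , 8/7, 2, 3, 4]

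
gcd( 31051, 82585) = 1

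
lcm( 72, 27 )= 216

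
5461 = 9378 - 3917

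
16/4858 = 8/2429= 0.00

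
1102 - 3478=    - 2376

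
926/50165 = 926/50165 = 0.02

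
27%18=9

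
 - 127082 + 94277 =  - 32805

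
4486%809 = 441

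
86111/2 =86111/2  =  43055.50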